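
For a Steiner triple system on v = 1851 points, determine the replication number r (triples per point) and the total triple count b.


An STS(v) is a 2-(v, 3, 1) BIBD: block size k = 3, λ = 1.
Replication: r(k − 1) = λ(v − 1) ⇒ r·2 = 1851 − 1 = 1850 ⇒ r = 925.
Block count: b = v(v − 1)/6 = 1851·1850/6 = 3424350/6 = 570725.

r = 925, b = 570725.


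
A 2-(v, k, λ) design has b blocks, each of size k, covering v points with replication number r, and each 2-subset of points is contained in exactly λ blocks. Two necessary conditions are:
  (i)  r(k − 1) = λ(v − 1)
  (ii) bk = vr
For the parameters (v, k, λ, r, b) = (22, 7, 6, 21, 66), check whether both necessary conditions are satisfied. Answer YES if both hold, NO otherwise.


Condition (i): r(k − 1) = 21·6 = 126; λ(v − 1) = 6·21 = 126. Match? YES.
Condition (ii): bk = 66·7 = 462; vr = 22·21 = 462. Match? YES.
Both conditions hold? YES.

YES


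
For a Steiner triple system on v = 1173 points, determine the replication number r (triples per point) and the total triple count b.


An STS(v) is a 2-(v, 3, 1) BIBD: block size k = 3, λ = 1.
Replication: r(k − 1) = λ(v − 1) ⇒ r·2 = 1173 − 1 = 1172 ⇒ r = 586.
Block count: b = v(v − 1)/6 = 1173·1172/6 = 1374756/6 = 229126.

r = 586, b = 229126.


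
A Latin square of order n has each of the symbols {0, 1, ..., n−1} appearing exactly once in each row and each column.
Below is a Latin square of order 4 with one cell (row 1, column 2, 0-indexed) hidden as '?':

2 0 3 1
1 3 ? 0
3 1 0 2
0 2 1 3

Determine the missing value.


Row 1 contains symbols [0, 1, 3] — missing [2].
Column 2 contains symbols [0, 1, 3] — missing [2].
The missing symbol must appear in both missing sets; intersection = [2].
Therefore the hidden value is 2.

Missing value = 2.


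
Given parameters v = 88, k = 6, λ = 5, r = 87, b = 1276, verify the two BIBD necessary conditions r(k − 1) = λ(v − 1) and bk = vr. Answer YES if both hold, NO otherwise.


Condition (i): r(k − 1) = 87·5 = 435; λ(v − 1) = 5·87 = 435. Match? YES.
Condition (ii): bk = 1276·6 = 7656; vr = 88·87 = 7656. Match? YES.
Both conditions hold? YES.

YES


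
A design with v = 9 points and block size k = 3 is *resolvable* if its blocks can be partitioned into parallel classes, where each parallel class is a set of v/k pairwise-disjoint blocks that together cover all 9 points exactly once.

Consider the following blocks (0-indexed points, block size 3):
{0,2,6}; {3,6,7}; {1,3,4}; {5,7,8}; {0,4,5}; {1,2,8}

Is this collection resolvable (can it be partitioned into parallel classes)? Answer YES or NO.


v = 9, block size k = 3, number of blocks = 6.
For resolvability, blocks must partition into parallel classes of size v/k = 3.
Total blocks must therefore be a multiple of 3: 6 = 3·2 + 0 ⇒ divisible ✓.
Greedy packing gives 2 candidate class(es). Each should be a full parallel class (size 3, covers all 9 points).
  Class 1 (3 blocks): {0,2,6}; {1,3,4}; {5,7,8}. Points covered: [0, 1, 2, 3, 4, 5, 6, 7, 8].
  Class 2 (3 blocks): {3,6,7}; {0,4,5}; {1,2,8}. Points covered: [0, 1, 2, 3, 4, 5, 6, 7, 8].
All classes full (size 3)? YES. All classes cover every point? YES.
Resolvable? YES.

YES


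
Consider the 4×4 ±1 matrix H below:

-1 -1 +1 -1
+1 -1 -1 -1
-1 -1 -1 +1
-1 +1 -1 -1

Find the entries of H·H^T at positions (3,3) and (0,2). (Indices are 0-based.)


Row 0 of H: [-1, -1, 1, -1].
Row 2 of H: [-1, -1, -1, 1].
Row 3 of H: [-1, 1, -1, -1].
(H·H^T)[3][3] = Σ_j H[3][j]·H[3][j] = (-1)² + (1)² + (-1)² + (-1)² = 1 + 1 + 1 + 1 = 4.
(H·H^T)[0][2] = Σ_j H[0][j]·H[2][j] = (-1)·(-1) + (-1)·(-1) + (1)·(-1) + (-1)·(1) = 1 + 1 + -1 + -1 = 0.
So rows 0 and 2 are orthogonal; the diagonal entry equals n = 4.

(3,3) entry = 4; (0,2) entry = 0.


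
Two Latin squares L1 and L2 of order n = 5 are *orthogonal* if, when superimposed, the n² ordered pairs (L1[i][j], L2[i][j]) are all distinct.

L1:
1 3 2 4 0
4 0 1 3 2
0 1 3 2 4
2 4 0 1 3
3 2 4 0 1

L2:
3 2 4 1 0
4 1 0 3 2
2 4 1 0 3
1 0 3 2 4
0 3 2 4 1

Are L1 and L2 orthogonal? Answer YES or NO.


Form the n² = 25 superimposed pairs (L1[i][j], L2[i][j]), row by row (rows and columns indexed from 0):
row 0: (1,3) (3,2) (2,4) (4,1) (0,0)
row 1: (4,4) (0,1) (1,0) (3,3) (2,2)
row 2: (0,2) (1,4) (3,1) (2,0) (4,3)
row 3: (2,1) (4,0) (0,3) (1,2) (3,4)
row 4: (3,0) (2,3) (4,2) (0,4) (1,1)
Orthogonality requires all 25 pairs distinct.
Check by first coordinate: for each symbol s of L1, list the L2 entries in the n cells where L1 = s; they must all differ.
  L1 = 0: L2 entries (in reading order) 0, 1, 2, 3, 4 — all 5 distinct ✓
  L1 = 1: L2 entries (in reading order) 3, 0, 4, 2, 1 — all 5 distinct ✓
  L1 = 2: L2 entries (in reading order) 4, 2, 0, 1, 3 — all 5 distinct ✓
  L1 = 3: L2 entries (in reading order) 2, 3, 1, 4, 0 — all 5 distinct ✓
  L1 = 4: L2 entries (in reading order) 1, 4, 3, 0, 2 — all 5 distinct ✓
Every symbol of L1 meets every symbol of L2 exactly once, so all 25 pairs are distinct (25 of 25).
Conclusion: YES.

YES


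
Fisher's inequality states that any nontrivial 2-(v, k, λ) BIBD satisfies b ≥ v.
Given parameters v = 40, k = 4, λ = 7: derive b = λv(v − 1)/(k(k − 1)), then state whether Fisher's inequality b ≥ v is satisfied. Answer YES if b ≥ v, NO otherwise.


b = λv(v − 1)/(k(k − 1)) = 7·40·39/(4·3) = 10920/12 = 910.
Compare with v = 40: b ≥ v, so Fisher's inequality holds.

YES


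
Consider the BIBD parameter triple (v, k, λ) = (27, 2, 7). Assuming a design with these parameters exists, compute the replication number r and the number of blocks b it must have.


Any 2-(v, k, λ) BIBD satisfies two necessary conditions:
  (i)  Each point sits in r blocks, and counting incidences through any fixed point gives r(k − 1) = λ(v − 1), so r = λ(v − 1)/(k − 1).
  (ii) Total incidences bk = vr, so b = vr/k.
Step 1: r = λ(v − 1)/(k − 1) = 7·(27 − 1)/(2 − 1) = 7·26/1 = 182/1 = 182.
Step 2: b = vr/k = 27·182/2 = 4914/2 = 2457.
Check integrality: r = 182 ∈ Z ✓, b = 2457 ∈ Z ✓.
(These identities are necessary conditions: they determine r and b for any design with these parameters, but do not by themselves prove that one exists.)

r = 182, b = 2457.


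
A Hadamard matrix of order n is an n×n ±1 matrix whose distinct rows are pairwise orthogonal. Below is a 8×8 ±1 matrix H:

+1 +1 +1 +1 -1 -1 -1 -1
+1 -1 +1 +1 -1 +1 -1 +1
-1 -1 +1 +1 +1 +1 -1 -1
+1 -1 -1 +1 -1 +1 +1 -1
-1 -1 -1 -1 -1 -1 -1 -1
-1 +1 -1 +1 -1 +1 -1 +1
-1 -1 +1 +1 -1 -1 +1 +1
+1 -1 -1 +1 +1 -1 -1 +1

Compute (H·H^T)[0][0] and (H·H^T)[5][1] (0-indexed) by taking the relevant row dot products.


Row 0 of H: [1, 1, 1, 1, -1, -1, -1, -1].
Row 1 of H: [1, -1, 1, 1, -1, 1, -1, 1].
Row 5 of H: [-1, 1, -1, 1, -1, 1, -1, 1].
(H·H^T)[0][0] = Σ_j H[0][j]·H[0][j] = (1)² + (1)² + (1)² + (1)² + (-1)² + (-1)² + (-1)² + (-1)² = 1 + 1 + 1 + 1 + 1 + 1 + 1 + 1 = 8.
(H·H^T)[5][1] = Σ_j H[5][j]·H[1][j] = (-1)·(1) + (1)·(-1) + (-1)·(1) + (1)·(1) + (-1)·(-1) + (1)·(1) + (-1)·(-1) + (1)·(1) = -1 + -1 + -1 + 1 + 1 + 1 + 1 + 1 = 2.
Rows 5 and 1 are not orthogonal (dot product = 2 ≠ 0), so H is not a Hadamard matrix.

(0,0) entry = 8; (5,1) entry = 2.


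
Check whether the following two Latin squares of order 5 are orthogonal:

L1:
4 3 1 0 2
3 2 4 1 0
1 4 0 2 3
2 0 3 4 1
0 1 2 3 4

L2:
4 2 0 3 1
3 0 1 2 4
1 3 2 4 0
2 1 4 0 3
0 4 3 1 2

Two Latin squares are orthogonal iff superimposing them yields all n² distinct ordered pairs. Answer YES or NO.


Form the n² = 25 superimposed pairs (L1[i][j], L2[i][j]), row by row (rows and columns indexed from 0):
row 0: (4,4) (3,2) (1,0) (0,3) (2,1)
row 1: (3,3) (2,0) (4,1) (1,2) (0,4)
row 2: (1,1) (4,3) (0,2) (2,4) (3,0)
row 3: (2,2) (0,1) (3,4) (4,0) (1,3)
row 4: (0,0) (1,4) (2,3) (3,1) (4,2)
Orthogonality requires all 25 pairs distinct.
Check by first coordinate: for each symbol s of L1, list the L2 entries in the n cells where L1 = s; they must all differ.
  L1 = 0: L2 entries (in reading order) 3, 4, 2, 1, 0 — all 5 distinct ✓
  L1 = 1: L2 entries (in reading order) 0, 2, 1, 3, 4 — all 5 distinct ✓
  L1 = 2: L2 entries (in reading order) 1, 0, 4, 2, 3 — all 5 distinct ✓
  L1 = 3: L2 entries (in reading order) 2, 3, 0, 4, 1 — all 5 distinct ✓
  L1 = 4: L2 entries (in reading order) 4, 1, 3, 0, 2 — all 5 distinct ✓
Every symbol of L1 meets every symbol of L2 exactly once, so all 25 pairs are distinct (25 of 25).
Conclusion: YES.

YES


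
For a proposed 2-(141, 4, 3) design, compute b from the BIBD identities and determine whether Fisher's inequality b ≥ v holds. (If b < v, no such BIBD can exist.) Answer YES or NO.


r = λ(v − 1)/(k − 1) = 3·140/3 = 140.
b = vr/k = 141·140/4 = 4935.
Fisher's inequality: b ≥ v ⇔ 4935 ≥ 141? YES.

YES


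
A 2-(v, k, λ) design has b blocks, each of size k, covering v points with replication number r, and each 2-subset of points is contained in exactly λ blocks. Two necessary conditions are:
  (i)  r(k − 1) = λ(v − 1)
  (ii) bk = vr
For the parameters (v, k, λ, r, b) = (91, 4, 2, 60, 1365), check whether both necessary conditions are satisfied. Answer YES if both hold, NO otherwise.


Condition (i): r(k − 1) = 60·3 = 180; λ(v − 1) = 2·90 = 180. Match? YES.
Condition (ii): bk = 1365·4 = 5460; vr = 91·60 = 5460. Match? YES.
Both conditions hold? YES.

YES


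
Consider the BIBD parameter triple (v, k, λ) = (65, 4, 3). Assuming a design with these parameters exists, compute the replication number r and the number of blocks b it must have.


Any 2-(v, k, λ) BIBD satisfies two necessary conditions:
  (i)  Each point sits in r blocks, and counting incidences through any fixed point gives r(k − 1) = λ(v − 1), so r = λ(v − 1)/(k − 1).
  (ii) Total incidences bk = vr, so b = vr/k.
Step 1: r = λ(v − 1)/(k − 1) = 3·(65 − 1)/(4 − 1) = 3·64/3 = 192/3 = 64.
Step 2: b = vr/k = 65·64/4 = 4160/4 = 1040.
Check integrality: r = 64 ∈ Z ✓, b = 1040 ∈ Z ✓.
(These identities are necessary conditions: they determine r and b for any design with these parameters, but do not by themselves prove that one exists.)

r = 64, b = 1040.


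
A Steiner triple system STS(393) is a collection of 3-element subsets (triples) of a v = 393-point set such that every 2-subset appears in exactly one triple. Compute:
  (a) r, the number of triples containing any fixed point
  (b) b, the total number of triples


An STS(v) is a 2-(v, 3, 1) BIBD: block size k = 3, λ = 1.
Replication: r(k − 1) = λ(v − 1) ⇒ r·2 = 393 − 1 = 392 ⇒ r = 196.
Block count: bk = vr ⇒ b·3 = 393·196 = 77028 ⇒ b = 25676.

r = 196, b = 25676.


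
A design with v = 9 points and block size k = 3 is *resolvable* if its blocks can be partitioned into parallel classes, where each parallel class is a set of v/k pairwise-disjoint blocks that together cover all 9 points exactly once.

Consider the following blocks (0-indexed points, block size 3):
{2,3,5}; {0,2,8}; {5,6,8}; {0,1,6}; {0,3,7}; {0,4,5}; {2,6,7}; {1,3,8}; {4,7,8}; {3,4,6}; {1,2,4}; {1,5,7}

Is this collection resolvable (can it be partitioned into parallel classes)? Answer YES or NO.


v = 9, block size k = 3, number of blocks = 12.
For resolvability, blocks must partition into parallel classes of size v/k = 3.
Total blocks must therefore be a multiple of 3: 12 = 3·4 + 0 ⇒ divisible ✓.
Greedy packing gives 4 candidate class(es). Each should be a full parallel class (size 3, covers all 9 points).
  Class 1 (3 blocks): {2,3,5}; {0,1,6}; {4,7,8}. Points covered: [0, 1, 2, 3, 4, 5, 6, 7, 8].
  Class 2 (3 blocks): {0,2,8}; {3,4,6}; {1,5,7}. Points covered: [0, 1, 2, 3, 4, 5, 6, 7, 8].
  Class 3 (3 blocks): {5,6,8}; {0,3,7}; {1,2,4}. Points covered: [0, 1, 2, 3, 4, 5, 6, 7, 8].
  Class 4 (3 blocks): {0,4,5}; {2,6,7}; {1,3,8}. Points covered: [0, 1, 2, 3, 4, 5, 6, 7, 8].
All classes full (size 3)? YES. All classes cover every point? YES.
Resolvable? YES.

YES


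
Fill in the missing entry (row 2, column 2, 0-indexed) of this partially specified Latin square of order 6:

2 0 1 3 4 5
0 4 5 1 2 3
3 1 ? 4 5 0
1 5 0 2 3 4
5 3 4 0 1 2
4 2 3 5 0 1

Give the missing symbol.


Row 2 contains symbols [0, 1, 3, 4, 5] — missing [2].
Column 2 contains symbols [0, 1, 3, 4, 5] — missing [2].
The missing symbol must appear in both missing sets; intersection = [2].
Therefore the hidden value is 2.

Missing value = 2.


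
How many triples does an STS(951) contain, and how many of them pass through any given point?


An STS(v) is a 2-(v, 3, 1) BIBD: block size k = 3, λ = 1.
Replication: r(k − 1) = λ(v − 1) ⇒ r·2 = 951 − 1 = 950 ⇒ r = 475.
Block count: b = v(v − 1)/6 = 951·950/6 = 903450/6 = 150575.

r = 475, b = 150575.


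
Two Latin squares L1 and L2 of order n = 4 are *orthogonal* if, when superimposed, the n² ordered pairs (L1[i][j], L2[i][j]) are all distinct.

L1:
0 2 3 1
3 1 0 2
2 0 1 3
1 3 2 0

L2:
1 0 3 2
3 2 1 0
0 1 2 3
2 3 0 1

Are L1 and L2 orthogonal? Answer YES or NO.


Form the n² = 16 superimposed pairs (L1[i][j], L2[i][j]), row by row (rows and columns indexed from 0):
row 0: (0,1) (2,0) (3,3) (1,2)
row 1: (3,3) (1,2) (0,1) (2,0)
row 2: (2,0) (0,1) (1,2) (3,3)
row 3: (1,2) (3,3) (2,0) (0,1)
Orthogonality requires all 16 pairs distinct.
But the pair (3,3) repeats: cell (0,2) has L1 = 3, L2 = 3, and cell (1,0) has L1 = 3, L2 = 3.
A repeated pair means some other pair never occurs (only 4 distinct pairs out of 16), so the squares are not orthogonal.
Conclusion: NO.

NO


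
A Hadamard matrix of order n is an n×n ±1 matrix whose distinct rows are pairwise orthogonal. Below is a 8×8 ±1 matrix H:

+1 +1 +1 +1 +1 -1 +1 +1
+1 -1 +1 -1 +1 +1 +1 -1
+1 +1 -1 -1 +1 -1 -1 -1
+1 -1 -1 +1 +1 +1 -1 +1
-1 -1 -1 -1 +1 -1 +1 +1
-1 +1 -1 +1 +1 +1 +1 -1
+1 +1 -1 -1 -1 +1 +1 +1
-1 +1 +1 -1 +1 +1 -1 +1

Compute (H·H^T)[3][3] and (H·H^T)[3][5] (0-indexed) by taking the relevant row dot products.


Row 3 of H: [1, -1, -1, 1, 1, 1, -1, 1].
Row 5 of H: [-1, 1, -1, 1, 1, 1, 1, -1].
(H·H^T)[3][3] = Σ_j H[3][j]·H[3][j] = (1)² + (-1)² + (-1)² + (1)² + (1)² + (1)² + (-1)² + (1)² = 1 + 1 + 1 + 1 + 1 + 1 + 1 + 1 = 8.
(H·H^T)[3][5] = Σ_j H[3][j]·H[5][j] = (1)·(-1) + (-1)·(1) + (-1)·(-1) + (1)·(1) + (1)·(1) + (1)·(1) + (-1)·(1) + (1)·(-1) = -1 + -1 + 1 + 1 + 1 + 1 + -1 + -1 = 0.
So rows 3 and 5 are orthogonal; the diagonal entry equals n = 8.

(3,3) entry = 8; (3,5) entry = 0.


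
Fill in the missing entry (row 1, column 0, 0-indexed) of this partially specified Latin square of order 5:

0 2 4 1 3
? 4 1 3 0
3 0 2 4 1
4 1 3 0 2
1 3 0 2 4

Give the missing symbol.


Row 1 contains symbols [0, 1, 3, 4] — missing [2].
Column 0 contains symbols [0, 1, 3, 4] — missing [2].
The missing symbol must appear in both missing sets; intersection = [2].
Therefore the hidden value is 2.

Missing value = 2.


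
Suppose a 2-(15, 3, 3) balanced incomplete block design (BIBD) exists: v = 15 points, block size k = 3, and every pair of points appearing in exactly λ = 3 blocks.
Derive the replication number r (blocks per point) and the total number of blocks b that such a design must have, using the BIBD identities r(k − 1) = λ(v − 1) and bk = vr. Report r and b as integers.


Any 2-(v, k, λ) BIBD satisfies two necessary conditions:
  (i)  Each point sits in r blocks, and counting incidences through any fixed point gives r(k − 1) = λ(v − 1), so r = λ(v − 1)/(k − 1).
  (ii) Total incidences bk = vr, so b = vr/k.
Step 1: r = λ(v − 1)/(k − 1) = 3·(15 − 1)/(3 − 1) = 3·14/2 = 42/2 = 21.
Step 2: b = vr/k = 15·21/3 = 315/3 = 105.
Check integrality: r = 21 ∈ Z ✓, b = 105 ∈ Z ✓.
(These identities are necessary conditions: they determine r and b for any design with these parameters, but do not by themselves prove that one exists.)

r = 21, b = 105.


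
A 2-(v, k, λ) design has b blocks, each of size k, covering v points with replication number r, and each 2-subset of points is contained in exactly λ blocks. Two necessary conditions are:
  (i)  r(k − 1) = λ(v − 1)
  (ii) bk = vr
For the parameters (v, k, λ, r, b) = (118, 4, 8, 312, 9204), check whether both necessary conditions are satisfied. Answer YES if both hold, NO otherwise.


Condition (i): r(k − 1) = 312·3 = 936; λ(v − 1) = 8·117 = 936. Match? YES.
Condition (ii): bk = 9204·4 = 36816; vr = 118·312 = 36816. Match? YES.
Both conditions hold? YES.

YES


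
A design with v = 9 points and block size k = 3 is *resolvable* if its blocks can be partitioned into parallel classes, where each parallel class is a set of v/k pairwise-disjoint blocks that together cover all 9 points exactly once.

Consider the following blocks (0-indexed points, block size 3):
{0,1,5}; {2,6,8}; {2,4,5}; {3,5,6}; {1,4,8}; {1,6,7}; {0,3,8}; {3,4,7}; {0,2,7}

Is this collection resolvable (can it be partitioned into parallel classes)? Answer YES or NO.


v = 9, block size k = 3, number of blocks = 9.
For resolvability, blocks must partition into parallel classes of size v/k = 3.
Total blocks must therefore be a multiple of 3: 9 = 3·3 + 0 ⇒ divisible ✓.
Greedy packing gives 3 candidate class(es). Each should be a full parallel class (size 3, covers all 9 points).
  Class 1 (3 blocks): {0,1,5}; {2,6,8}; {3,4,7}. Points covered: [0, 1, 2, 3, 4, 5, 6, 7, 8].
  Class 2 (3 blocks): {2,4,5}; {1,6,7}; {0,3,8}. Points covered: [0, 1, 2, 3, 4, 5, 6, 7, 8].
  Class 3 (3 blocks): {3,5,6}; {1,4,8}; {0,2,7}. Points covered: [0, 1, 2, 3, 4, 5, 6, 7, 8].
All classes full (size 3)? YES. All classes cover every point? YES.
Resolvable? YES.

YES


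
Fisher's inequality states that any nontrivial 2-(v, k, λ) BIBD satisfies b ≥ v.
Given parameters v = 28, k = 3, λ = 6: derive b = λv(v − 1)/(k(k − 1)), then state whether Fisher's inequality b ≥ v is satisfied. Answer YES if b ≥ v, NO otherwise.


b = λv(v − 1)/(k(k − 1)) = 6·28·27/(3·2) = 4536/6 = 756.
Compare with v = 28: b ≥ v, so Fisher's inequality holds.

YES


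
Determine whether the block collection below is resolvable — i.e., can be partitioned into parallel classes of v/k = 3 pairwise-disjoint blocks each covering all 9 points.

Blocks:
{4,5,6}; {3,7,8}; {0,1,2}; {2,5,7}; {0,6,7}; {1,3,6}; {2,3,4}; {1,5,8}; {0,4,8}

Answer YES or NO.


v = 9, block size k = 3, number of blocks = 9.
For resolvability, blocks must partition into parallel classes of size v/k = 3.
Total blocks must therefore be a multiple of 3: 9 = 3·3 + 0 ⇒ divisible ✓.
Greedy packing gives 3 candidate class(es). Each should be a full parallel class (size 3, covers all 9 points).
  Class 1 (3 blocks): {4,5,6}; {3,7,8}; {0,1,2}. Points covered: [0, 1, 2, 3, 4, 5, 6, 7, 8].
  Class 2 (3 blocks): {2,5,7}; {1,3,6}; {0,4,8}. Points covered: [0, 1, 2, 3, 4, 5, 6, 7, 8].
  Class 3 (3 blocks): {0,6,7}; {2,3,4}; {1,5,8}. Points covered: [0, 1, 2, 3, 4, 5, 6, 7, 8].
All classes full (size 3)? YES. All classes cover every point? YES.
Resolvable? YES.

YES


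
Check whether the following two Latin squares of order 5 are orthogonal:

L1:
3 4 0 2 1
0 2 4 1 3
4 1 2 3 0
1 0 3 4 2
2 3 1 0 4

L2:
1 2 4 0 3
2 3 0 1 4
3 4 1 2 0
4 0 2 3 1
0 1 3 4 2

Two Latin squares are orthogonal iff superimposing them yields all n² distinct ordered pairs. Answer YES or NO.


Form the n² = 25 superimposed pairs (L1[i][j], L2[i][j]), row by row (rows and columns indexed from 0):
row 0: (3,1) (4,2) (0,4) (2,0) (1,3)
row 1: (0,2) (2,3) (4,0) (1,1) (3,4)
row 2: (4,3) (1,4) (2,1) (3,2) (0,0)
row 3: (1,4) (0,0) (3,2) (4,3) (2,1)
row 4: (2,0) (3,1) (1,3) (0,4) (4,2)
Orthogonality requires all 25 pairs distinct.
But the pair (1,4) repeats: cell (2,1) has L1 = 1, L2 = 4, and cell (3,0) has L1 = 1, L2 = 4.
A repeated pair means some other pair never occurs (only 15 distinct pairs out of 25), so the squares are not orthogonal.
Conclusion: NO.

NO


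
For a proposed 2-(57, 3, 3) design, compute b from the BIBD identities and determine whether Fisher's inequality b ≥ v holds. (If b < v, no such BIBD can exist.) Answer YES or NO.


b = λv(v − 1)/(k(k − 1)) = 3·57·56/(3·2) = 9576/6 = 1596.
Compare with v = 57: b ≥ v, so Fisher's inequality holds.

YES


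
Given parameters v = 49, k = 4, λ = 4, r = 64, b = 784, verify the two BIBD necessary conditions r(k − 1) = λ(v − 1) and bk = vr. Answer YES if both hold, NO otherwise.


Condition (i): r(k − 1) = 64·3 = 192; λ(v − 1) = 4·48 = 192. Match? YES.
Condition (ii): bk = 784·4 = 3136; vr = 49·64 = 3136. Match? YES.
Both conditions hold? YES.

YES


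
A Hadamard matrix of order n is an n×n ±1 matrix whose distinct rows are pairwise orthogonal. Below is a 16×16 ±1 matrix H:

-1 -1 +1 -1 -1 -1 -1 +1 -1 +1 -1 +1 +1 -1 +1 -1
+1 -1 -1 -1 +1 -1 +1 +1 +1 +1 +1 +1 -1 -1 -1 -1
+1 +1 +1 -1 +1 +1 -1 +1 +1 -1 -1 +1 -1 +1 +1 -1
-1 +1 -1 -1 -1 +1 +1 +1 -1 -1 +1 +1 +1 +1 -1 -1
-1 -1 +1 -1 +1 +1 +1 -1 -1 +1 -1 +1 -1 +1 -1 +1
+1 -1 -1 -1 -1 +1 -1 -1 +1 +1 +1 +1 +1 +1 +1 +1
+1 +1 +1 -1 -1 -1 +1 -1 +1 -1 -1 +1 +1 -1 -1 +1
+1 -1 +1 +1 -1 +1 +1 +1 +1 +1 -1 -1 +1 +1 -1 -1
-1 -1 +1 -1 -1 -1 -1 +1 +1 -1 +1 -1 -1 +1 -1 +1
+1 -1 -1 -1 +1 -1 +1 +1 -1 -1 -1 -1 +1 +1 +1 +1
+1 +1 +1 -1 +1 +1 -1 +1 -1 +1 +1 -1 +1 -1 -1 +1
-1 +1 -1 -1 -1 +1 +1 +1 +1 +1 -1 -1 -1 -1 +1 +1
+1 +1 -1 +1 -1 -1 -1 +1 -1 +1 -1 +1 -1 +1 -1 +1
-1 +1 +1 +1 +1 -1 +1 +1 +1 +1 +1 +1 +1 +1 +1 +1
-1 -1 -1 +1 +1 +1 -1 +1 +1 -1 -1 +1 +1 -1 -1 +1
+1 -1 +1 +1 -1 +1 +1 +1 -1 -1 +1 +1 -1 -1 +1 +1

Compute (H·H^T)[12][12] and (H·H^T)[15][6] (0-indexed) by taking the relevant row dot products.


Row 6 of H: [1, 1, 1, -1, -1, -1, 1, -1, 1, -1, -1, 1, 1, -1, -1, 1].
Row 12 of H: [1, 1, -1, 1, -1, -1, -1, 1, -1, 1, -1, 1, -1, 1, -1, 1].
Row 15 of H: [1, -1, 1, 1, -1, 1, 1, 1, -1, -1, 1, 1, -1, -1, 1, 1].
(H·H^T)[12][12] = Σ_j H[12][j]·H[12][j] = (1)² + (1)² + (-1)² + (1)² + (-1)² + (-1)² + (-1)² + (1)² + (-1)² + (1)² + (-1)² + (1)² + (-1)² + (1)² + (-1)² + (1)² = 1 + 1 + 1 + 1 + 1 + 1 + 1 + 1 + 1 + 1 + 1 + 1 + 1 + 1 + 1 + 1 = 16.
(H·H^T)[15][6] = Σ_j H[15][j]·H[6][j] = (1)·(1) + (-1)·(1) + (1)·(1) + (1)·(-1) + (-1)·(-1) + (1)·(-1) + (1)·(1) + (1)·(-1) + (-1)·(1) + (-1)·(-1) + (1)·(-1) + (1)·(1) + (-1)·(1) + (-1)·(-1) + (1)·(-1) + (1)·(1) = 1 + -1 + 1 + -1 + 1 + -1 + 1 + -1 + -1 + 1 + -1 + 1 + -1 + 1 + -1 + 1 = 0.
So rows 15 and 6 are orthogonal; the diagonal entry equals n = 16.

(12,12) entry = 16; (15,6) entry = 0.


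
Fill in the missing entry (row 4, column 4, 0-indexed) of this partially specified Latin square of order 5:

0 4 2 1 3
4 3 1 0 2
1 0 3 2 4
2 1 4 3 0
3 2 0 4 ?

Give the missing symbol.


Row 4 contains symbols [0, 2, 3, 4] — missing [1].
Column 4 contains symbols [0, 2, 3, 4] — missing [1].
The missing symbol must appear in both missing sets; intersection = [1].
Therefore the hidden value is 1.

Missing value = 1.


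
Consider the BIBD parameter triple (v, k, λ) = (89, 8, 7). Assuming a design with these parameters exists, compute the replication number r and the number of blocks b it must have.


Any 2-(v, k, λ) BIBD satisfies two necessary conditions:
  (i)  Each point sits in r blocks, and counting incidences through any fixed point gives r(k − 1) = λ(v − 1), so r = λ(v − 1)/(k − 1).
  (ii) Total incidences bk = vr, so b = vr/k.
Step 1: r = λ(v − 1)/(k − 1) = 7·(89 − 1)/(8 − 1) = 7·88/7 = 616/7 = 88.
Step 2: b = vr/k = 89·88/8 = 7832/8 = 979.
Check integrality: r = 88 ∈ Z ✓, b = 979 ∈ Z ✓.
(These identities are necessary conditions: they determine r and b for any design with these parameters, but do not by themselves prove that one exists.)

r = 88, b = 979.


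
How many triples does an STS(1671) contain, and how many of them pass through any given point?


An STS(v) is a 2-(v, 3, 1) BIBD: block size k = 3, λ = 1.
Replication: r(k − 1) = λ(v − 1) ⇒ r·2 = 1671 − 1 = 1670 ⇒ r = 835.
Block count: b = v(v − 1)/6 = 1671·1670/6 = 2790570/6 = 465095.
(Check via bk = vr: 465095·3 = 1395285 = 1671·835 = 1395285 ✓.)

r = 835, b = 465095.


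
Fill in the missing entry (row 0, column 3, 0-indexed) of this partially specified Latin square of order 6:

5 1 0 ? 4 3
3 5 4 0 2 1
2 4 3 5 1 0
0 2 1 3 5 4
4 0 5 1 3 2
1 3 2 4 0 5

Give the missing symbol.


Row 0 contains symbols [0, 1, 3, 4, 5] — missing [2].
Column 3 contains symbols [0, 1, 3, 4, 5] — missing [2].
The missing symbol must appear in both missing sets; intersection = [2].
Therefore the hidden value is 2.

Missing value = 2.


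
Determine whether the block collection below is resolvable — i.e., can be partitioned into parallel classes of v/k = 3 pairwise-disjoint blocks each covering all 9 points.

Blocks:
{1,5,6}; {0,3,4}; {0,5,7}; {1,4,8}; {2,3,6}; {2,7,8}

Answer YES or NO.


v = 9, block size k = 3, number of blocks = 6.
For resolvability, blocks must partition into parallel classes of size v/k = 3.
Total blocks must therefore be a multiple of 3: 6 = 3·2 + 0 ⇒ divisible ✓.
Greedy packing gives 2 candidate class(es). Each should be a full parallel class (size 3, covers all 9 points).
  Class 1 (3 blocks): {1,5,6}; {0,3,4}; {2,7,8}. Points covered: [0, 1, 2, 3, 4, 5, 6, 7, 8].
  Class 2 (3 blocks): {0,5,7}; {1,4,8}; {2,3,6}. Points covered: [0, 1, 2, 3, 4, 5, 6, 7, 8].
All classes full (size 3)? YES. All classes cover every point? YES.
Resolvable? YES.

YES


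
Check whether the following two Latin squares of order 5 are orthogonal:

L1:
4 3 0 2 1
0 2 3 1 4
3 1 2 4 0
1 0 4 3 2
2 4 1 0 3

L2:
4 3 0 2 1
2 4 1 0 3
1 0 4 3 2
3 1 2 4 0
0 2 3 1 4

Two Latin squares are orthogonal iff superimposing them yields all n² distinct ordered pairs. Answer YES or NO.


Form the n² = 25 superimposed pairs (L1[i][j], L2[i][j]), row by row (rows and columns indexed from 0):
row 0: (4,4) (3,3) (0,0) (2,2) (1,1)
row 1: (0,2) (2,4) (3,1) (1,0) (4,3)
row 2: (3,1) (1,0) (2,4) (4,3) (0,2)
row 3: (1,3) (0,1) (4,2) (3,4) (2,0)
row 4: (2,0) (4,2) (1,3) (0,1) (3,4)
Orthogonality requires all 25 pairs distinct.
But the pair (3,1) repeats: cell (1,2) has L1 = 3, L2 = 1, and cell (2,0) has L1 = 3, L2 = 1.
A repeated pair means some other pair never occurs (only 15 distinct pairs out of 25), so the squares are not orthogonal.
Conclusion: NO.

NO


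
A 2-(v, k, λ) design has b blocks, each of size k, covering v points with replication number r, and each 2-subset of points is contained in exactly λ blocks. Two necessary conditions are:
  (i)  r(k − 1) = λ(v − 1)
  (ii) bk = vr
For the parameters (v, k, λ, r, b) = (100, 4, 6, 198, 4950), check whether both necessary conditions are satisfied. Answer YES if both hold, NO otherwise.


Condition (i): r(k − 1) = 198·3 = 594; λ(v − 1) = 6·99 = 594. Match? YES.
Condition (ii): bk = 4950·4 = 19800; vr = 100·198 = 19800. Match? YES.
Both conditions hold? YES.

YES


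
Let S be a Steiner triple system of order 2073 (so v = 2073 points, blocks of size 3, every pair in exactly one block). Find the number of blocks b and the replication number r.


An STS(v) is a 2-(v, 3, 1) BIBD: block size k = 3, λ = 1.
Replication: r(k − 1) = λ(v − 1) ⇒ r·2 = 2073 − 1 = 2072 ⇒ r = 1036.
Block count: b = v(v − 1)/6 = 2073·2072/6 = 4295256/6 = 715876.

r = 1036, b = 715876.


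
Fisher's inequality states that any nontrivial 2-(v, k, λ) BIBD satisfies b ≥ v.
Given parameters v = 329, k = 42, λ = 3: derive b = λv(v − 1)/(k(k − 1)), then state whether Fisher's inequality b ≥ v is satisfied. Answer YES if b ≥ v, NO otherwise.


b = λv(v − 1)/(k(k − 1)) = 3·329·328/(42·41) = 323736/1722 = 188.
Compare with v = 329: b < v, so Fisher's inequality fails.

NO


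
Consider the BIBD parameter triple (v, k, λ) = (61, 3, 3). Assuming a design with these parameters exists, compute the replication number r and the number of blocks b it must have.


Any 2-(v, k, λ) BIBD satisfies two necessary conditions:
  (i)  Each point sits in r blocks, and counting incidences through any fixed point gives r(k − 1) = λ(v − 1), so r = λ(v − 1)/(k − 1).
  (ii) Total incidences bk = vr, so b = vr/k.
Step 1: r = λ(v − 1)/(k − 1) = 3·(61 − 1)/(3 − 1) = 3·60/2 = 180/2 = 90.
Step 2: b = vr/k = 61·90/3 = 5490/3 = 1830.
Check integrality: r = 90 ∈ Z ✓, b = 1830 ∈ Z ✓.
(These identities are necessary conditions: they determine r and b for any design with these parameters, but do not by themselves prove that one exists.)

r = 90, b = 1830.


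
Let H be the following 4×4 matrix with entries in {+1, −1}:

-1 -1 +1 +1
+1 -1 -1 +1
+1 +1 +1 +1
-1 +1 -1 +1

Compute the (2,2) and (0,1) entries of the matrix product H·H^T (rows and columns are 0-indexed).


Row 0 of H: [-1, -1, 1, 1].
Row 1 of H: [1, -1, -1, 1].
Row 2 of H: [1, 1, 1, 1].
(H·H^T)[2][2] = Σ_j H[2][j]·H[2][j] = (1)² + (1)² + (1)² + (1)² = 1 + 1 + 1 + 1 = 4.
(H·H^T)[0][1] = Σ_j H[0][j]·H[1][j] = (-1)·(1) + (-1)·(-1) + (1)·(-1) + (1)·(1) = -1 + 1 + -1 + 1 = 0.
So rows 0 and 1 are orthogonal; the diagonal entry equals n = 4.

(2,2) entry = 4; (0,1) entry = 0.


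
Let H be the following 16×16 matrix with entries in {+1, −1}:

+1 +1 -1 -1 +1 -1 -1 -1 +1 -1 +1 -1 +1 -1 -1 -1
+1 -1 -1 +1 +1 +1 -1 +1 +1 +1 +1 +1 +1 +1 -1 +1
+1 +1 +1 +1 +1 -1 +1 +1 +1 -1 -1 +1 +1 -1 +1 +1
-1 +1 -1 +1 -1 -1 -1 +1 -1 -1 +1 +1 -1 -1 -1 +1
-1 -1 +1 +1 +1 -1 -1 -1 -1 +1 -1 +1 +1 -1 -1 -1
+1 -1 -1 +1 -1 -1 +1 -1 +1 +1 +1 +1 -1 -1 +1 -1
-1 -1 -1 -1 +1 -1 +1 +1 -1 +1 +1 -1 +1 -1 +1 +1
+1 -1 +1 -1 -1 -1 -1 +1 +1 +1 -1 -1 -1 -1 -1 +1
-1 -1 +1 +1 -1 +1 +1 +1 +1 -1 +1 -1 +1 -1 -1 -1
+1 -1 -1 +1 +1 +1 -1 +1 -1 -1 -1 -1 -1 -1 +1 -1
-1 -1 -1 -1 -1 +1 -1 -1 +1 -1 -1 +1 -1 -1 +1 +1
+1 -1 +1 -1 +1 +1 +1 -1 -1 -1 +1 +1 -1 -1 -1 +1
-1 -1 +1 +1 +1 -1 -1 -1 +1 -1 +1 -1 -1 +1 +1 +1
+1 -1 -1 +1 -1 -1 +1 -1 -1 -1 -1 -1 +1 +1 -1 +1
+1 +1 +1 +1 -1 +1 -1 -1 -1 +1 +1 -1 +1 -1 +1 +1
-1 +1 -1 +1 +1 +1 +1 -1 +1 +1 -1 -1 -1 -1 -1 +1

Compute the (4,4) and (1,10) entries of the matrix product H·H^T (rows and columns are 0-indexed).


Row 1 of H: [1, -1, -1, 1, 1, 1, -1, 1, 1, 1, 1, 1, 1, 1, -1, 1].
Row 4 of H: [-1, -1, 1, 1, 1, -1, -1, -1, -1, 1, -1, 1, 1, -1, -1, -1].
Row 10 of H: [-1, -1, -1, -1, -1, 1, -1, -1, 1, -1, -1, 1, -1, -1, 1, 1].
(H·H^T)[4][4] = Σ_j H[4][j]·H[4][j] = (-1)² + (-1)² + (1)² + (1)² + (1)² + (-1)² + (-1)² + (-1)² + (-1)² + (1)² + (-1)² + (1)² + (1)² + (-1)² + (-1)² + (-1)² = 1 + 1 + 1 + 1 + 1 + 1 + 1 + 1 + 1 + 1 + 1 + 1 + 1 + 1 + 1 + 1 = 16.
(H·H^T)[1][10] = Σ_j H[1][j]·H[10][j] = (1)·(-1) + (-1)·(-1) + (-1)·(-1) + (1)·(-1) + (1)·(-1) + (1)·(1) + (-1)·(-1) + (1)·(-1) + (1)·(1) + (1)·(-1) + (1)·(-1) + (1)·(1) + (1)·(-1) + (1)·(-1) + (-1)·(1) + (1)·(1) = -1 + 1 + 1 + -1 + -1 + 1 + 1 + -1 + 1 + -1 + -1 + 1 + -1 + -1 + -1 + 1 = -2.
Rows 1 and 10 are not orthogonal (dot product = -2 ≠ 0), so H is not a Hadamard matrix.

(4,4) entry = 16; (1,10) entry = -2.


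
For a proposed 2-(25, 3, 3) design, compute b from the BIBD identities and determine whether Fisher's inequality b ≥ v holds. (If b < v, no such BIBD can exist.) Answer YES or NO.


b = λv(v − 1)/(k(k − 1)) = 3·25·24/(3·2) = 1800/6 = 300.
Compare with v = 25: b ≥ v, so Fisher's inequality holds.

YES


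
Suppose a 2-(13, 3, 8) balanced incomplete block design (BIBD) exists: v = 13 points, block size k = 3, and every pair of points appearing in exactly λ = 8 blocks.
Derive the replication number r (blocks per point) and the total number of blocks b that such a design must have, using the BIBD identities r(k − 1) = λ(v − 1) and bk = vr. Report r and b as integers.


Any 2-(v, k, λ) BIBD satisfies two necessary conditions:
  (i)  Each point sits in r blocks, and counting incidences through any fixed point gives r(k − 1) = λ(v − 1), so r = λ(v − 1)/(k − 1).
  (ii) Total incidences bk = vr, so b = vr/k.
Step 1: r = λ(v − 1)/(k − 1) = 8·(13 − 1)/(3 − 1) = 8·12/2 = 96/2 = 48.
Step 2: b = vr/k = 13·48/3 = 624/3 = 208.
Check integrality: r = 48 ∈ Z ✓, b = 208 ∈ Z ✓.
(These identities are necessary conditions: they determine r and b for any design with these parameters, but do not by themselves prove that one exists.)

r = 48, b = 208.


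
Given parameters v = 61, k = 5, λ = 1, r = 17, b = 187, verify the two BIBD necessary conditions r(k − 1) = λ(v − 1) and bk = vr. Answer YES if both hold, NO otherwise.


Condition (i): r(k − 1) = 17·4 = 68; λ(v − 1) = 1·60 = 60. Match? NO.
Condition (ii): bk = 187·5 = 935; vr = 61·17 = 1037. Match? NO.
Both conditions hold? NO.

NO


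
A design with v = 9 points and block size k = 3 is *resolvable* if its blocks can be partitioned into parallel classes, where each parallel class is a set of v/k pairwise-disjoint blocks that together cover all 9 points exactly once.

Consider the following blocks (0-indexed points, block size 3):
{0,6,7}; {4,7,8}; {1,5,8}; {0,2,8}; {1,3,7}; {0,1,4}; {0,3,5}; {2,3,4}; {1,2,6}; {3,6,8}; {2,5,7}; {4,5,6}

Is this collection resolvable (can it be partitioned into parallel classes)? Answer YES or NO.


v = 9, block size k = 3, number of blocks = 12.
For resolvability, blocks must partition into parallel classes of size v/k = 3.
Total blocks must therefore be a multiple of 3: 12 = 3·4 + 0 ⇒ divisible ✓.
Greedy packing gives 4 candidate class(es). Each should be a full parallel class (size 3, covers all 9 points).
  Class 1 (3 blocks): {0,6,7}; {1,5,8}; {2,3,4}. Points covered: [0, 1, 2, 3, 4, 5, 6, 7, 8].
  Class 2 (3 blocks): {4,7,8}; {0,3,5}; {1,2,6}. Points covered: [0, 1, 2, 3, 4, 5, 6, 7, 8].
  Class 3 (3 blocks): {0,2,8}; {1,3,7}; {4,5,6}. Points covered: [0, 1, 2, 3, 4, 5, 6, 7, 8].
  Class 4 (3 blocks): {0,1,4}; {3,6,8}; {2,5,7}. Points covered: [0, 1, 2, 3, 4, 5, 6, 7, 8].
All classes full (size 3)? YES. All classes cover every point? YES.
Resolvable? YES.

YES


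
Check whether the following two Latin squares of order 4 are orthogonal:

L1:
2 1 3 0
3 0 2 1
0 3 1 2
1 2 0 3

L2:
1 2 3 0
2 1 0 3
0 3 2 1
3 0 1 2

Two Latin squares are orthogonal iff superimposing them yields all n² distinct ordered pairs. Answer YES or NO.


Form the n² = 16 superimposed pairs (L1[i][j], L2[i][j]), row by row (rows and columns indexed from 0):
row 0: (2,1) (1,2) (3,3) (0,0)
row 1: (3,2) (0,1) (2,0) (1,3)
row 2: (0,0) (3,3) (1,2) (2,1)
row 3: (1,3) (2,0) (0,1) (3,2)
Orthogonality requires all 16 pairs distinct.
But the pair (0,0) repeats: cell (0,3) has L1 = 0, L2 = 0, and cell (2,0) has L1 = 0, L2 = 0.
A repeated pair means some other pair never occurs (only 8 distinct pairs out of 16), so the squares are not orthogonal.
Conclusion: NO.

NO


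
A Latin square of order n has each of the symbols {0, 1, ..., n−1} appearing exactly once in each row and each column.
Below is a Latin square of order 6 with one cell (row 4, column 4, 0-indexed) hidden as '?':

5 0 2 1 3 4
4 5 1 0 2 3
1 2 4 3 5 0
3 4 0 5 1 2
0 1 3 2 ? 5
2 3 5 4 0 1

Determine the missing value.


Row 4 contains symbols [0, 1, 2, 3, 5] — missing [4].
Column 4 contains symbols [0, 1, 2, 3, 5] — missing [4].
The missing symbol must appear in both missing sets; intersection = [4].
Therefore the hidden value is 4.

Missing value = 4.


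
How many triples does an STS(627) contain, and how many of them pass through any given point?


An STS(v) is a 2-(v, 3, 1) BIBD: block size k = 3, λ = 1.
Replication: r(k − 1) = λ(v − 1) ⇒ r·2 = 627 − 1 = 626 ⇒ r = 313.
Block count: b = v(v − 1)/6 = 627·626/6 = 392502/6 = 65417.
(Check via bk = vr: 65417·3 = 196251 = 627·313 = 196251 ✓.)

r = 313, b = 65417.


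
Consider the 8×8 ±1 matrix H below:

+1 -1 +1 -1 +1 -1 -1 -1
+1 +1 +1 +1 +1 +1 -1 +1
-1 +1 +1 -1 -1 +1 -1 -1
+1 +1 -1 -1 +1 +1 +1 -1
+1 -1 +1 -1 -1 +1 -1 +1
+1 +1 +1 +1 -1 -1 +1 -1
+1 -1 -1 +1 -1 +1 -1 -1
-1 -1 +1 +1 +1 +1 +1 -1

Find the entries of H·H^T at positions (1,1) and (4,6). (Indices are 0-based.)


Row 1 of H: [1, 1, 1, 1, 1, 1, -1, 1].
Row 4 of H: [1, -1, 1, -1, -1, 1, -1, 1].
Row 6 of H: [1, -1, -1, 1, -1, 1, -1, -1].
(H·H^T)[1][1] = Σ_j H[1][j]·H[1][j] = (1)² + (1)² + (1)² + (1)² + (1)² + (1)² + (-1)² + (1)² = 1 + 1 + 1 + 1 + 1 + 1 + 1 + 1 = 8.
(H·H^T)[4][6] = Σ_j H[4][j]·H[6][j] = (1)·(1) + (-1)·(-1) + (1)·(-1) + (-1)·(1) + (-1)·(-1) + (1)·(1) + (-1)·(-1) + (1)·(-1) = 1 + 1 + -1 + -1 + 1 + 1 + 1 + -1 = 2.
Rows 4 and 6 are not orthogonal (dot product = 2 ≠ 0), so H is not a Hadamard matrix.

(1,1) entry = 8; (4,6) entry = 2.


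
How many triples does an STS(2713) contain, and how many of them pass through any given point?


An STS(v) is a 2-(v, 3, 1) BIBD: block size k = 3, λ = 1.
Replication: r(k − 1) = λ(v − 1) ⇒ r·2 = 2713 − 1 = 2712 ⇒ r = 1356.
Block count: bk = vr ⇒ b·3 = 2713·1356 = 3678828 ⇒ b = 1226276.
(Check via b = v(v − 1)/6 = 2713·2712/6 = 7357656/6 = 1226276.)

r = 1356, b = 1226276.


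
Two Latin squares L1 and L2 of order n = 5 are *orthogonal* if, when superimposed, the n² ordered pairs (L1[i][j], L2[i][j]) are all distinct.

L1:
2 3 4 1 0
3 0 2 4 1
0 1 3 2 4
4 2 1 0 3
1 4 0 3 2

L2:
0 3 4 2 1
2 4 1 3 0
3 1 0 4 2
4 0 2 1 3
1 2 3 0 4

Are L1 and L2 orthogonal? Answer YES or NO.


Form the n² = 25 superimposed pairs (L1[i][j], L2[i][j]), row by row (rows and columns indexed from 0):
row 0: (2,0) (3,3) (4,4) (1,2) (0,1)
row 1: (3,2) (0,4) (2,1) (4,3) (1,0)
row 2: (0,3) (1,1) (3,0) (2,4) (4,2)
row 3: (4,4) (2,0) (1,2) (0,1) (3,3)
row 4: (1,1) (4,2) (0,3) (3,0) (2,4)
Orthogonality requires all 25 pairs distinct.
But the pair (4,4) repeats: cell (0,2) has L1 = 4, L2 = 4, and cell (3,0) has L1 = 4, L2 = 4.
A repeated pair means some other pair never occurs (only 15 distinct pairs out of 25), so the squares are not orthogonal.
Conclusion: NO.

NO


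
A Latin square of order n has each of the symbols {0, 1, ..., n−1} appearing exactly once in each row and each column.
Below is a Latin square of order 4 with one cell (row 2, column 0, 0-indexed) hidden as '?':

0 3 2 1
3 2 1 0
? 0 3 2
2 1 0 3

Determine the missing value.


Row 2 contains symbols [0, 2, 3] — missing [1].
Column 0 contains symbols [0, 2, 3] — missing [1].
The missing symbol must appear in both missing sets; intersection = [1].
Therefore the hidden value is 1.

Missing value = 1.


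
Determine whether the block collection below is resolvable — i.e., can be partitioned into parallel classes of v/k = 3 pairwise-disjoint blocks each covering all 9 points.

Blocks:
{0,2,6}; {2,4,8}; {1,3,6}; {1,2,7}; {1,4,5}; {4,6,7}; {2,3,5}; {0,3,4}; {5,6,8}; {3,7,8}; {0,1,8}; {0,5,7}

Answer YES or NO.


v = 9, block size k = 3, number of blocks = 12.
For resolvability, blocks must partition into parallel classes of size v/k = 3.
Total blocks must therefore be a multiple of 3: 12 = 3·4 + 0 ⇒ divisible ✓.
Greedy packing gives 4 candidate class(es). Each should be a full parallel class (size 3, covers all 9 points).
  Class 1 (3 blocks): {0,2,6}; {1,4,5}; {3,7,8}. Points covered: [0, 1, 2, 3, 4, 5, 6, 7, 8].
  Class 2 (3 blocks): {2,4,8}; {1,3,6}; {0,5,7}. Points covered: [0, 1, 2, 3, 4, 5, 6, 7, 8].
  Class 3 (3 blocks): {1,2,7}; {0,3,4}; {5,6,8}. Points covered: [0, 1, 2, 3, 4, 5, 6, 7, 8].
  Class 4 (3 blocks): {4,6,7}; {2,3,5}; {0,1,8}. Points covered: [0, 1, 2, 3, 4, 5, 6, 7, 8].
All classes full (size 3)? YES. All classes cover every point? YES.
Resolvable? YES.

YES


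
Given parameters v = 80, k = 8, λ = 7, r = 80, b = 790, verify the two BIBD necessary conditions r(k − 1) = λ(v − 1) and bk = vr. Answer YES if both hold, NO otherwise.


Condition (i): r(k − 1) = 80·7 = 560; λ(v − 1) = 7·79 = 553. Match? NO.
Condition (ii): bk = 790·8 = 6320; vr = 80·80 = 6400. Match? NO.
Both conditions hold? NO.

NO


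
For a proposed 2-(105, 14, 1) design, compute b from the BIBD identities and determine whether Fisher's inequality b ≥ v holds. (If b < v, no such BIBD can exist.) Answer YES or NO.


b = λv(v − 1)/(k(k − 1)) = 1·105·104/(14·13) = 10920/182 = 60.
Compare with v = 105: b < v, so Fisher's inequality fails.

NO


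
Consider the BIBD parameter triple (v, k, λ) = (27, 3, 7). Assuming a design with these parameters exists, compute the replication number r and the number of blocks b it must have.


Any 2-(v, k, λ) BIBD satisfies two necessary conditions:
  (i)  Each point sits in r blocks, and counting incidences through any fixed point gives r(k − 1) = λ(v − 1), so r = λ(v − 1)/(k − 1).
  (ii) Total incidences bk = vr, so b = vr/k.
Step 1: r = λ(v − 1)/(k − 1) = 7·(27 − 1)/(3 − 1) = 7·26/2 = 182/2 = 91.
Step 2: b = vr/k = 27·91/3 = 2457/3 = 819.
Check integrality: r = 91 ∈ Z ✓, b = 819 ∈ Z ✓.
(These identities are necessary conditions: they determine r and b for any design with these parameters, but do not by themselves prove that one exists.)

r = 91, b = 819.
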